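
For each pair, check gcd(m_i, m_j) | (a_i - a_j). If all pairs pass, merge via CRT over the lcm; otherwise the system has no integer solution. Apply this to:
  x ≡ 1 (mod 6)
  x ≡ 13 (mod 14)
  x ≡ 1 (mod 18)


Moduli 6, 14, 18 are not pairwise coprime, so CRT works modulo lcm(m_i) when all pairwise compatibility conditions hold.
Pairwise compatibility: gcd(m_i, m_j) must divide a_i - a_j for every pair.
Merge one congruence at a time:
  Start: x ≡ 1 (mod 6).
  Combine with x ≡ 13 (mod 14): gcd(6, 14) = 2; 13 - 1 = 12, which IS divisible by 2, so compatible.
    Write x = 1 + 6·t and substitute into x ≡ 13 (mod 14): 6·t ≡ 13 − 1 = 12 (mod 14).
    Divide the congruence (and modulus) by g = 2: 3·t ≡ 6 (mod 7).
    The inverse of 3 mod 7 is 5 (since 3·5 = 15 = 2·7 + 1), so t ≡ 5·6 = 30 ≡ 2 (mod 7).
    Then x = 1 + 6·2 = 13, valid modulo lcm(6, 14) = 42: x ≡ 13 (mod 42).
  Combine with x ≡ 1 (mod 18): gcd(42, 18) = 6; 1 - 13 = -12, which IS divisible by 6, so compatible.
    Write x = 13 + 42·t and substitute into x ≡ 1 (mod 18): 42·t ≡ 1 − 13 = -12 (mod 18).
    Divide the congruence (and modulus) by g = 6: 7·t ≡ -2 (mod 3).
    Reduce coefficients mod 3: 1·t ≡ 1 (mod 3).
    So t ≡ 1 (mod 3).
    Then x = 13 + 42·1 = 55, valid modulo lcm(42, 18) = 126: x ≡ 55 (mod 126).
Verify: 55 mod 6 = 1, 55 mod 14 = 13, 55 mod 18 = 1.

x ≡ 55 (mod 126).


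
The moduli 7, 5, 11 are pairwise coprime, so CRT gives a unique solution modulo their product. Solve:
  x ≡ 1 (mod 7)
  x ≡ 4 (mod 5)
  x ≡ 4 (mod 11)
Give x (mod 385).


Moduli 7, 5, 11 are pairwise coprime; by CRT there is a unique solution modulo M = 7 · 5 · 11 = 385.
Solve pairwise, accumulating the modulus:
  Start with x ≡ 1 (mod 7).
  Combine with x ≡ 4 (mod 5): since gcd(7, 5) = 1, we get a unique residue mod 35.
    Write x = 1 + 7·t and substitute into x ≡ 4 (mod 5): 7·t ≡ 4 − 1 = 3 (mod 5).
    Reduce coefficients mod 5: 2·t ≡ 3 (mod 5).
    The inverse of 2 mod 5 is 3 (since 2·3 = 6 = 1·5 + 1), so t ≡ 3·3 = 9 ≡ 4 (mod 5).
    Then x = 1 + 7·4 = 29, valid modulo lcm(7, 5) = 35: x ≡ 29 (mod 35).
  Combine with x ≡ 4 (mod 11): since gcd(35, 11) = 1, we get a unique residue mod 385.
    Write x = 29 + 35·t and substitute into x ≡ 4 (mod 11): 35·t ≡ 4 − 29 = -25 (mod 11).
    Reduce coefficients mod 11: 2·t ≡ 8 (mod 11).
    The inverse of 2 mod 11 is 6 (since 2·6 = 12 = 1·11 + 1), so t ≡ 6·8 = 48 ≡ 4 (mod 11).
    Then x = 29 + 35·4 = 169, valid modulo lcm(35, 11) = 385: x ≡ 169 (mod 385).
Verify: 169 mod 7 = 1 ✓, 169 mod 5 = 4 ✓, 169 mod 11 = 4 ✓.

x ≡ 169 (mod 385).


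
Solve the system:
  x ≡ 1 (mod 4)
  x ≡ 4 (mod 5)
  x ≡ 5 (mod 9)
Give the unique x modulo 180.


Moduli 4, 5, 9 are pairwise coprime; by CRT there is a unique solution modulo M = 4 · 5 · 9 = 180.
Solve pairwise, accumulating the modulus:
  Start with x ≡ 1 (mod 4).
  Combine with x ≡ 4 (mod 5): since gcd(4, 5) = 1, we get a unique residue mod 20.
    Write x = 1 + 4·t and substitute into x ≡ 4 (mod 5): 4·t ≡ 4 − 1 = 3 (mod 5).
    The inverse of 4 mod 5 is 4 (since 4·4 = 16 = 3·5 + 1), so t ≡ 4·3 = 12 ≡ 2 (mod 5).
    Then x = 1 + 4·2 = 9, valid modulo lcm(4, 5) = 20: x ≡ 9 (mod 20).
  Combine with x ≡ 5 (mod 9): since gcd(20, 9) = 1, we get a unique residue mod 180.
    Write x = 9 + 20·t and substitute into x ≡ 5 (mod 9): 20·t ≡ 5 − 9 = -4 (mod 9).
    Reduce coefficients mod 9: 2·t ≡ 5 (mod 9).
    The inverse of 2 mod 9 is 5 (since 2·5 = 10 = 1·9 + 1), so t ≡ 5·5 = 25 ≡ 7 (mod 9).
    Then x = 9 + 20·7 = 149, valid modulo lcm(20, 9) = 180: x ≡ 149 (mod 180).
Verify: 149 mod 4 = 1 ✓, 149 mod 5 = 4 ✓, 149 mod 9 = 5 ✓.

x ≡ 149 (mod 180).


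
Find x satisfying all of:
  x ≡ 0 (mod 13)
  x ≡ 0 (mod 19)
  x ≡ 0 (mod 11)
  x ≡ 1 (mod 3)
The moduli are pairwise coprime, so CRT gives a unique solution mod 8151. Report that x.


Product of moduli M = 13 · 19 · 11 · 3 = 8151.
Merge one congruence at a time:
  Start: x ≡ 0 (mod 13).
  Combine with x ≡ 0 (mod 19); new modulus lcm = 247.
    Write x = 0 + 13·t and substitute into x ≡ 0 (mod 19): 13·t ≡ 0 − 0 = 0 (mod 19).
    The inverse of 13 mod 19 is 3 (since 13·3 = 39 = 2·19 + 1), so t ≡ 3·0 = 0 ≡ 0 (mod 19).
    Then x = 0 + 13·0 = 0, valid modulo lcm(13, 19) = 247: x ≡ 0 (mod 247).
  Combine with x ≡ 0 (mod 11); new modulus lcm = 2717.
    Write x = 0 + 247·t and substitute into x ≡ 0 (mod 11): 247·t ≡ 0 − 0 = 0 (mod 11).
    Reduce coefficients mod 11: 5·t ≡ 0 (mod 11).
    The inverse of 5 mod 11 is 9 (since 5·9 = 45 = 4·11 + 1), so t ≡ 9·0 = 0 ≡ 0 (mod 11).
    Then x = 0 + 247·0 = 0, valid modulo lcm(247, 11) = 2717: x ≡ 0 (mod 2717).
  Combine with x ≡ 1 (mod 3); new modulus lcm = 8151.
    Write x = 0 + 2717·t and substitute into x ≡ 1 (mod 3): 2717·t ≡ 1 − 0 = 1 (mod 3).
    Reduce coefficients mod 3: 2·t ≡ 1 (mod 3).
    The inverse of 2 mod 3 is 2 (since 2·2 = 4 = 1·3 + 1), so t ≡ 2·1 = 2 ≡ 2 (mod 3).
    Then x = 0 + 2717·2 = 5434, valid modulo lcm(2717, 3) = 8151: x ≡ 5434 (mod 8151).
Verify against each original: 5434 mod 13 = 0, 5434 mod 19 = 0, 5434 mod 11 = 0, 5434 mod 3 = 1.

x ≡ 5434 (mod 8151).


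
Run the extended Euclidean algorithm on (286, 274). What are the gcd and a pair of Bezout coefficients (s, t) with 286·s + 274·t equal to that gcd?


Euclidean algorithm on (286, 274) — divide until remainder is 0:
  286 = 1 · 274 + 12
  274 = 22 · 12 + 10
  12 = 1 · 10 + 2
  10 = 5 · 2 + 0
gcd(286, 274) = 2.
Track Bezout coefficients alongside the remainders: start with r₀ = 286 = a·1 + b·0 (s = 1, t = 0) and r₁ = 274 = a·0 + b·1 (s = 0, t = 1); each new remainder r_{k+1} = r_{k-1} − q_k·r_k inherits s_{k+1} = s_{k-1} − q_k·s_k, t_{k+1} = t_{k-1} − q_k·t_k, so r_k = a·s_k + b·t_k at every step:
  q = 1: r = 12, s = 1 − 1·0 = 1, t = 0 − 1·1 = -1  (check: 286·1 + 274·(-1) = 12)
  q = 22: r = 10, s = 0 − 22·1 = -22, t = 1 − 22·(-1) = 23  (check: 286·(-22) + 274·23 = 10)
  q = 1: r = 2, s = 1 − 1·(-22) = 23, t = -1 − 1·23 = -24  (check: 286·23 + 274·(-24) = 2)
The row with r = 2 (the gcd) gives the Bezout coefficients s = 23, t = -24.
Result: 286 · (23) + 274 · (-24) = 2.

gcd(286, 274) = 2; s = 23, t = -24 (check: 286·23 + 274·(-24) = 2).


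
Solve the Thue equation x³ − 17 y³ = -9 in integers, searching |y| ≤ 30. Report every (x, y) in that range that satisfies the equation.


The equation is x³ - 17y³ = -9. For fixed y, x³ = 17·y³ − 9, so a solution requires the RHS to be a perfect cube.
Strategy: iterate y from -30 to 30, compute RHS = 17·y³ − 9, and check whether it is a (positive or negative) perfect cube.
Check small values of y:
  y = 0: RHS = -9 is not a perfect cube.
  y = 1: RHS = 8 = (2)³ ⇒ x = 2 works.
  y = -1: RHS = -26 is not a perfect cube.
  y = 2: RHS = 127 is not a perfect cube.
  y = -2: RHS = -145 is not a perfect cube.
  y = 3: RHS = 450 is not a perfect cube.
  y = -3: RHS = -468 is not a perfect cube.
Continuing the search up to |y| = 30 finds no further solutions beyond those listed.
Collected solutions: (2, 1).

Solutions (with |y| ≤ 30): (2, 1).


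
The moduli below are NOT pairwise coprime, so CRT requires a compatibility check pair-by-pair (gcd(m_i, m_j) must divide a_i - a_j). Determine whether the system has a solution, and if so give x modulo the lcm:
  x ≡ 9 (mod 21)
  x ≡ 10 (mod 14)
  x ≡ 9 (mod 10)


Moduli 21, 14, 10 are not pairwise coprime, so CRT works modulo lcm(m_i) when all pairwise compatibility conditions hold.
Pairwise compatibility: gcd(m_i, m_j) must divide a_i - a_j for every pair.
Merge one congruence at a time:
  Start: x ≡ 9 (mod 21).
  Combine with x ≡ 10 (mod 14): gcd(21, 14) = 7, and 10 - 9 = 1 is NOT divisible by 7.
    ⇒ system is inconsistent (no integer solution).

No solution (the system is inconsistent).


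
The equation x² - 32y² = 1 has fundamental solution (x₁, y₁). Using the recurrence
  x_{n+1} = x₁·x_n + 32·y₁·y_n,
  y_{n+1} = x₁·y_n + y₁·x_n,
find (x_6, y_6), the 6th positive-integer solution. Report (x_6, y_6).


Step 1: Find the fundamental solution (x₁, y₁) of x² - 32y² = 1.
  Expand √32 as a continued fraction. a₀ = ⌊√32⌋ = 5; iterate m_{k+1} = d_k·a_k − m_k, d_{k+1} = (32 − m_{k+1}²)/d_k, a_{k+1} = ⌊(a₀ + m_{k+1})/d_{k+1}⌋ (starting m₀ = 0, d₀ = 1), with convergents p_k = a_k·p_{k-1} + p_{k-2}, q_k = a_k·q_{k-1} + q_{k-2} (p₋₁ = 1, q₋₁ = 0):
  k = 0: a₀ = 5; p₀/q₀ = 5/1; p₀² − 32·q₀² = 25 − 32 = -7.
  k = 1: m = 5, d = 7, a = ⌊(5 + 5)/7⌋ = 1; p/q = (1·5 + 1)/(1·1 + 0) = 6/1; p² − 32·q² = 36 − 32 = 4.
  k = 2: m = 2, d = 4, a = ⌊(5 + 2)/4⌋ = 1; p/q = (1·6 + 5)/(1·1 + 1) = 11/2; p² − 32·q² = 121 − 128 = -7.
  k = 3: m = 2, d = 7, a = ⌊(5 + 2)/7⌋ = 1; p/q = (1·11 + 6)/(1·2 + 1) = 17/3; p² − 32·q² = 289 − 288 = 1.
  The first convergent with p² − 32·q² = 1 gives the fundamental solution (x₁, y₁) = (17, 3).
Step 2: Apply the recurrence (x_{n+1}, y_{n+1}) = (x₁x_n + 32y₁y_n, x₁y_n + y₁x_n) repeatedly.
  From (x_1, y_1) = (17, 3): x_2 = 17·17 + 32·3·3 = 577; y_2 = 17·3 + 3·17 = 102.
  From (x_2, y_2) = (577, 102): x_3 = 17·577 + 32·3·102 = 19601; y_3 = 17·102 + 3·577 = 3465.
  From (x_3, y_3) = (19601, 3465): x_4 = 17·19601 + 32·3·3465 = 665857; y_4 = 17·3465 + 3·19601 = 117708.
  From (x_4, y_4) = (665857, 117708): x_5 = 17·665857 + 32·3·117708 = 22619537; y_5 = 17·117708 + 3·665857 = 3998607.
  From (x_5, y_5) = (22619537, 3998607): x_6 = 17·22619537 + 32·3·3998607 = 768398401; y_6 = 17·3998607 + 3·22619537 = 135834930.
Step 3: Verify x_6² - 32·y_6² = 590436102659356801 - 590436102659356800 = 1 (should be 1). ✓

(x_1, y_1) = (17, 3); (x_6, y_6) = (768398401, 135834930).


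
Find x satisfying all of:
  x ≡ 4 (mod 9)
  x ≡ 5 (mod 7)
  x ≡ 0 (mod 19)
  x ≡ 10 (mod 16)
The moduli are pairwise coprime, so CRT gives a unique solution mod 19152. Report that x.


Product of moduli M = 9 · 7 · 19 · 16 = 19152.
Merge one congruence at a time:
  Start: x ≡ 4 (mod 9).
  Combine with x ≡ 5 (mod 7); new modulus lcm = 63.
    Write x = 4 + 9·t and substitute into x ≡ 5 (mod 7): 9·t ≡ 5 − 4 = 1 (mod 7).
    Reduce coefficients mod 7: 2·t ≡ 1 (mod 7).
    The inverse of 2 mod 7 is 4 (since 2·4 = 8 = 1·7 + 1), so t ≡ 4·1 = 4 ≡ 4 (mod 7).
    Then x = 4 + 9·4 = 40, valid modulo lcm(9, 7) = 63: x ≡ 40 (mod 63).
  Combine with x ≡ 0 (mod 19); new modulus lcm = 1197.
    Write x = 40 + 63·t and substitute into x ≡ 0 (mod 19): 63·t ≡ 0 − 40 = -40 (mod 19).
    Reduce coefficients mod 19: 6·t ≡ 17 (mod 19).
    The inverse of 6 mod 19 is 16 (since 6·16 = 96 = 5·19 + 1), so t ≡ 16·17 = 272 ≡ 6 (mod 19).
    Then x = 40 + 63·6 = 418, valid modulo lcm(63, 19) = 1197: x ≡ 418 (mod 1197).
  Combine with x ≡ 10 (mod 16); new modulus lcm = 19152.
    Write x = 418 + 1197·t and substitute into x ≡ 10 (mod 16): 1197·t ≡ 10 − 418 = -408 (mod 16).
    Reduce coefficients mod 16: 13·t ≡ 8 (mod 16).
    The inverse of 13 mod 16 is 5 (since 13·5 = 65 = 4·16 + 1), so t ≡ 5·8 = 40 ≡ 8 (mod 16).
    Then x = 418 + 1197·8 = 9994, valid modulo lcm(1197, 16) = 19152: x ≡ 9994 (mod 19152).
Verify against each original: 9994 mod 9 = 4, 9994 mod 7 = 5, 9994 mod 19 = 0, 9994 mod 16 = 10.

x ≡ 9994 (mod 19152).


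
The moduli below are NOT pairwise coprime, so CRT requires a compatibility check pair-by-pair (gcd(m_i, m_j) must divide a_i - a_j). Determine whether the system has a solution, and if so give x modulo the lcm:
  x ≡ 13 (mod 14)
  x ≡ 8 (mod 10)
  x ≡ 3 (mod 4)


Moduli 14, 10, 4 are not pairwise coprime, so CRT works modulo lcm(m_i) when all pairwise compatibility conditions hold.
Pairwise compatibility: gcd(m_i, m_j) must divide a_i - a_j for every pair.
Merge one congruence at a time:
  Start: x ≡ 13 (mod 14).
  Combine with x ≡ 8 (mod 10): gcd(14, 10) = 2, and 8 - 13 = -5 is NOT divisible by 2.
    ⇒ system is inconsistent (no integer solution).

No solution (the system is inconsistent).


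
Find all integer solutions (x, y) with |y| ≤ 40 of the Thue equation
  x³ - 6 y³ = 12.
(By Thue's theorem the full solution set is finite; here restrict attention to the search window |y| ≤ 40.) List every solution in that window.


The equation is x³ - 6y³ = 12. For fixed y, x³ = 6·y³ + 12, so a solution requires the RHS to be a perfect cube.
Strategy: iterate y from -40 to 40, compute RHS = 6·y³ + 12, and check whether it is a (positive or negative) perfect cube.
Check small values of y:
  y = 0: RHS = 12 is not a perfect cube.
  y = 1: RHS = 18 is not a perfect cube.
  y = -1: RHS = 6 is not a perfect cube.
  y = 2: RHS = 60 is not a perfect cube.
  y = -2: RHS = -36 is not a perfect cube.
  y = 3: RHS = 174 is not a perfect cube.
  y = -3: RHS = -150 is not a perfect cube.
Continuing the search up to |y| = 40 finds no solutions either.
No (x, y) in the scanned range satisfies the equation.

No integer solutions with |y| ≤ 40.


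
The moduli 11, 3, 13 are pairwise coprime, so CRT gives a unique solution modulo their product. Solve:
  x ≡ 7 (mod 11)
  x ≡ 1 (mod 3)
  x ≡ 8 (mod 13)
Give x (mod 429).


Moduli 11, 3, 13 are pairwise coprime; by CRT there is a unique solution modulo M = 11 · 3 · 13 = 429.
Solve pairwise, accumulating the modulus:
  Start with x ≡ 7 (mod 11).
  Combine with x ≡ 1 (mod 3): since gcd(11, 3) = 1, we get a unique residue mod 33.
    Write x = 7 + 11·t and substitute into x ≡ 1 (mod 3): 11·t ≡ 1 − 7 = -6 (mod 3).
    Reduce coefficients mod 3: 2·t ≡ 0 (mod 3).
    The inverse of 2 mod 3 is 2 (since 2·2 = 4 = 1·3 + 1), so t ≡ 2·0 = 0 ≡ 0 (mod 3).
    Then x = 7 + 11·0 = 7, valid modulo lcm(11, 3) = 33: x ≡ 7 (mod 33).
  Combine with x ≡ 8 (mod 13): since gcd(33, 13) = 1, we get a unique residue mod 429.
    Write x = 7 + 33·t and substitute into x ≡ 8 (mod 13): 33·t ≡ 8 − 7 = 1 (mod 13).
    Reduce coefficients mod 13: 7·t ≡ 1 (mod 13).
    The inverse of 7 mod 13 is 2 (since 7·2 = 14 = 1·13 + 1), so t ≡ 2·1 = 2 ≡ 2 (mod 13).
    Then x = 7 + 33·2 = 73, valid modulo lcm(33, 13) = 429: x ≡ 73 (mod 429).
Verify: 73 mod 11 = 7 ✓, 73 mod 3 = 1 ✓, 73 mod 13 = 8 ✓.

x ≡ 73 (mod 429).


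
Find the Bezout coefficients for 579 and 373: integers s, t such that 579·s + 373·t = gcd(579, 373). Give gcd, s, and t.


Euclidean algorithm on (579, 373) — divide until remainder is 0:
  579 = 1 · 373 + 206
  373 = 1 · 206 + 167
  206 = 1 · 167 + 39
  167 = 4 · 39 + 11
  39 = 3 · 11 + 6
  11 = 1 · 6 + 5
  6 = 1 · 5 + 1
  5 = 5 · 1 + 0
gcd(579, 373) = 1.
Track Bezout coefficients alongside the remainders: start with r₀ = 579 = a·1 + b·0 (s = 1, t = 0) and r₁ = 373 = a·0 + b·1 (s = 0, t = 1); each new remainder r_{k+1} = r_{k-1} − q_k·r_k inherits s_{k+1} = s_{k-1} − q_k·s_k, t_{k+1} = t_{k-1} − q_k·t_k, so r_k = a·s_k + b·t_k at every step:
  q = 1: r = 206, s = 1 − 1·0 = 1, t = 0 − 1·1 = -1  (check: 579·1 + 373·(-1) = 206)
  q = 1: r = 167, s = 0 − 1·1 = -1, t = 1 − 1·(-1) = 2  (check: 579·(-1) + 373·2 = 167)
  q = 1: r = 39, s = 1 − 1·(-1) = 2, t = -1 − 1·2 = -3  (check: 579·2 + 373·(-3) = 39)
  q = 4: r = 11, s = -1 − 4·2 = -9, t = 2 − 4·(-3) = 14  (check: 579·(-9) + 373·14 = 11)
  q = 3: r = 6, s = 2 − 3·(-9) = 29, t = -3 − 3·14 = -45  (check: 579·29 + 373·(-45) = 6)
  q = 1: r = 5, s = -9 − 1·29 = -38, t = 14 − 1·(-45) = 59  (check: 579·(-38) + 373·59 = 5)
  q = 1: r = 1, s = 29 − 1·(-38) = 67, t = -45 − 1·59 = -104  (check: 579·67 + 373·(-104) = 1)
The row with r = 1 (the gcd) gives the Bezout coefficients s = 67, t = -104.
Result: 579 · (67) + 373 · (-104) = 1.

gcd(579, 373) = 1; s = 67, t = -104 (check: 579·67 + 373·(-104) = 1).


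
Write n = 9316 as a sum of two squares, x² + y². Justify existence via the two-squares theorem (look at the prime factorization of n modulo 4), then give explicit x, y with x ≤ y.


Step 1: Factor n = 9316 = 2^2 · 17 · 137.
Step 2: Check the mod-4 condition on each prime factor: 2 = 2 (special); 17 ≡ 1 (mod 4), exponent 1; 137 ≡ 1 (mod 4), exponent 1.
All primes ≡ 3 (mod 4) appear to even exponent (or don't appear), so by the two-squares theorem n IS expressible as a sum of two squares.
Step 3: Build a representation. Group n = k² · m with k = 2 and m = 17 · 137 = 2329 (a product of primes ≡ 1 (mod 4)); a representation of m scales to one of n via (k·x)² + (k·y)² = k²(x² + y²). Each prime p ≡ 1 (mod 4) is itself a sum of two squares; find a² by testing p − a² for a perfect square:
  17: 17 − 1² = 16 = 4² ⇒ 17 = 1² + 4².
  137: 137 − 1² = 136, 137 − 2² = 133, 137 − 3² = 128, 137 − 4² = 121 = 11² ⇒ 137 = 4² + 11².
  Combine using the Brahmagupta–Fibonacci identity (a² + b²)(c² + d²) = (ac − bd)² + (ad + bc)² = (ac + bd)² + (ad − bc)²:
  17 · 137 = 2329: from (1² + 4²)(4² + 11²), take (1·4 − 4·11, 1·11 + 4·4) = (4 − 44, 11 + 16) = (-40, 27); dropping signs (only squares matter) gives (40, 27); check 40² + 27² = 1600 + 729 = 2329 ✓.
  Scale by k = 2: (2·40, 2·27) = (80, 54).
Step 4: Order so x ≤ y and verify: 54² + 80² = 2916 + 6400 = 9316 = n. ✓

n = 9316 = 54² + 80² (one valid representation with x ≤ y).


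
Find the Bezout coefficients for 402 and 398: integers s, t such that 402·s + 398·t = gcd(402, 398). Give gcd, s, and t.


Euclidean algorithm on (402, 398) — divide until remainder is 0:
  402 = 1 · 398 + 4
  398 = 99 · 4 + 2
  4 = 2 · 2 + 0
gcd(402, 398) = 2.
Track Bezout coefficients alongside the remainders: start with r₀ = 402 = a·1 + b·0 (s = 1, t = 0) and r₁ = 398 = a·0 + b·1 (s = 0, t = 1); each new remainder r_{k+1} = r_{k-1} − q_k·r_k inherits s_{k+1} = s_{k-1} − q_k·s_k, t_{k+1} = t_{k-1} − q_k·t_k, so r_k = a·s_k + b·t_k at every step:
  q = 1: r = 4, s = 1 − 1·0 = 1, t = 0 − 1·1 = -1  (check: 402·1 + 398·(-1) = 4)
  q = 99: r = 2, s = 0 − 99·1 = -99, t = 1 − 99·(-1) = 100  (check: 402·(-99) + 398·100 = 2)
The row with r = 2 (the gcd) gives the Bezout coefficients s = -99, t = 100.
Result: 402 · (-99) + 398 · (100) = 2.

gcd(402, 398) = 2; s = -99, t = 100 (check: 402·(-99) + 398·100 = 2).


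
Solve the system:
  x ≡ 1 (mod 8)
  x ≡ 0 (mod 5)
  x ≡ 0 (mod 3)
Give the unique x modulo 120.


Moduli 8, 5, 3 are pairwise coprime; by CRT there is a unique solution modulo M = 8 · 5 · 3 = 120.
Solve pairwise, accumulating the modulus:
  Start with x ≡ 1 (mod 8).
  Combine with x ≡ 0 (mod 5): since gcd(8, 5) = 1, we get a unique residue mod 40.
    Write x = 1 + 8·t and substitute into x ≡ 0 (mod 5): 8·t ≡ 0 − 1 = -1 (mod 5).
    Reduce coefficients mod 5: 3·t ≡ 4 (mod 5).
    The inverse of 3 mod 5 is 2 (since 3·2 = 6 = 1·5 + 1), so t ≡ 2·4 = 8 ≡ 3 (mod 5).
    Then x = 1 + 8·3 = 25, valid modulo lcm(8, 5) = 40: x ≡ 25 (mod 40).
  Combine with x ≡ 0 (mod 3): since gcd(40, 3) = 1, we get a unique residue mod 120.
    Write x = 25 + 40·t and substitute into x ≡ 0 (mod 3): 40·t ≡ 0 − 25 = -25 (mod 3).
    Reduce coefficients mod 3: 1·t ≡ 2 (mod 3).
    So t ≡ 2 (mod 3).
    Then x = 25 + 40·2 = 105, valid modulo lcm(40, 3) = 120: x ≡ 105 (mod 120).
Verify: 105 mod 8 = 1 ✓, 105 mod 5 = 0 ✓, 105 mod 3 = 0 ✓.

x ≡ 105 (mod 120).


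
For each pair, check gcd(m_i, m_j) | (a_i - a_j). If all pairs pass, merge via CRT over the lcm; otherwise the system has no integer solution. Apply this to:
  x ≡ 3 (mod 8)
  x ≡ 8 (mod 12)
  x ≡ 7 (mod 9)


Moduli 8, 12, 9 are not pairwise coprime, so CRT works modulo lcm(m_i) when all pairwise compatibility conditions hold.
Pairwise compatibility: gcd(m_i, m_j) must divide a_i - a_j for every pair.
Merge one congruence at a time:
  Start: x ≡ 3 (mod 8).
  Combine with x ≡ 8 (mod 12): gcd(8, 12) = 4, and 8 - 3 = 5 is NOT divisible by 4.
    ⇒ system is inconsistent (no integer solution).

No solution (the system is inconsistent).


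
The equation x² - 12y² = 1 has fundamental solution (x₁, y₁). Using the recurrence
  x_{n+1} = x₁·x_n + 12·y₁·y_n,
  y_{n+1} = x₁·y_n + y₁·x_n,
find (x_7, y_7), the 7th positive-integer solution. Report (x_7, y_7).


Step 1: Find the fundamental solution (x₁, y₁) of x² - 12y² = 1.
  Expand √12 as a continued fraction. a₀ = ⌊√12⌋ = 3; iterate m_{k+1} = d_k·a_k − m_k, d_{k+1} = (12 − m_{k+1}²)/d_k, a_{k+1} = ⌊(a₀ + m_{k+1})/d_{k+1}⌋ (starting m₀ = 0, d₀ = 1), with convergents p_k = a_k·p_{k-1} + p_{k-2}, q_k = a_k·q_{k-1} + q_{k-2} (p₋₁ = 1, q₋₁ = 0):
  k = 0: a₀ = 3; p₀/q₀ = 3/1; p₀² − 12·q₀² = 9 − 12 = -3.
  k = 1: m = 3, d = 3, a = ⌊(3 + 3)/3⌋ = 2; p/q = (2·3 + 1)/(2·1 + 0) = 7/2; p² − 12·q² = 49 − 48 = 1.
  The first convergent with p² − 12·q² = 1 gives the fundamental solution (x₁, y₁) = (7, 2).
Step 2: Apply the recurrence (x_{n+1}, y_{n+1}) = (x₁x_n + 12y₁y_n, x₁y_n + y₁x_n) repeatedly.
  From (x_1, y_1) = (7, 2): x_2 = 7·7 + 12·2·2 = 97; y_2 = 7·2 + 2·7 = 28.
  From (x_2, y_2) = (97, 28): x_3 = 7·97 + 12·2·28 = 1351; y_3 = 7·28 + 2·97 = 390.
  From (x_3, y_3) = (1351, 390): x_4 = 7·1351 + 12·2·390 = 18817; y_4 = 7·390 + 2·1351 = 5432.
  From (x_4, y_4) = (18817, 5432): x_5 = 7·18817 + 12·2·5432 = 262087; y_5 = 7·5432 + 2·18817 = 75658.
  From (x_5, y_5) = (262087, 75658): x_6 = 7·262087 + 12·2·75658 = 3650401; y_6 = 7·75658 + 2·262087 = 1053780.
  From (x_6, y_6) = (3650401, 1053780): x_7 = 7·3650401 + 12·2·1053780 = 50843527; y_7 = 7·1053780 + 2·3650401 = 14677262.
Step 3: Verify x_7² - 12·y_7² = 2585064237799729 - 2585064237799728 = 1 (should be 1). ✓

(x_1, y_1) = (7, 2); (x_7, y_7) = (50843527, 14677262).


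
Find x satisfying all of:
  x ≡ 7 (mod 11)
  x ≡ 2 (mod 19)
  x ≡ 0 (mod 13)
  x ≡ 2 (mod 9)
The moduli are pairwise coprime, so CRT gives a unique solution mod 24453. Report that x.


Product of moduli M = 11 · 19 · 13 · 9 = 24453.
Merge one congruence at a time:
  Start: x ≡ 7 (mod 11).
  Combine with x ≡ 2 (mod 19); new modulus lcm = 209.
    Write x = 7 + 11·t and substitute into x ≡ 2 (mod 19): 11·t ≡ 2 − 7 = -5 (mod 19).
    Reduce coefficients mod 19: 11·t ≡ 14 (mod 19).
    The inverse of 11 mod 19 is 7 (since 11·7 = 77 = 4·19 + 1), so t ≡ 7·14 = 98 ≡ 3 (mod 19).
    Then x = 7 + 11·3 = 40, valid modulo lcm(11, 19) = 209: x ≡ 40 (mod 209).
  Combine with x ≡ 0 (mod 13); new modulus lcm = 2717.
    Write x = 40 + 209·t and substitute into x ≡ 0 (mod 13): 209·t ≡ 0 − 40 = -40 (mod 13).
    Reduce coefficients mod 13: 1·t ≡ 12 (mod 13).
    So t ≡ 12 (mod 13).
    Then x = 40 + 209·12 = 2548, valid modulo lcm(209, 13) = 2717: x ≡ 2548 (mod 2717).
  Combine with x ≡ 2 (mod 9); new modulus lcm = 24453.
    Write x = 2548 + 2717·t and substitute into x ≡ 2 (mod 9): 2717·t ≡ 2 − 2548 = -2546 (mod 9).
    Reduce coefficients mod 9: 8·t ≡ 1 (mod 9).
    The inverse of 8 mod 9 is 8 (since 8·8 = 64 = 7·9 + 1), so t ≡ 8·1 = 8 ≡ 8 (mod 9).
    Then x = 2548 + 2717·8 = 24284, valid modulo lcm(2717, 9) = 24453: x ≡ 24284 (mod 24453).
Verify against each original: 24284 mod 11 = 7, 24284 mod 19 = 2, 24284 mod 13 = 0, 24284 mod 9 = 2.

x ≡ 24284 (mod 24453).


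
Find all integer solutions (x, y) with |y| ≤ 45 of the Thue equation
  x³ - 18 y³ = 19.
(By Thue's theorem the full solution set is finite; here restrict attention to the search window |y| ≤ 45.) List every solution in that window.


The equation is x³ - 18y³ = 19. For fixed y, x³ = 18·y³ + 19, so a solution requires the RHS to be a perfect cube.
Strategy: iterate y from -45 to 45, compute RHS = 18·y³ + 19, and check whether it is a (positive or negative) perfect cube.
Check small values of y:
  y = 0: RHS = 19 is not a perfect cube.
  y = 1: RHS = 37 is not a perfect cube.
  y = -1: RHS = 1 = (1)³ ⇒ x = 1 works.
  y = 2: RHS = 163 is not a perfect cube.
  y = -2: RHS = -125 = (-5)³ ⇒ x = -5 works.
  y = 3: RHS = 505 is not a perfect cube.
  y = -3: RHS = -467 is not a perfect cube.
Continuing the search up to |y| = 45 finds no further solutions beyond those listed.
Collected solutions: (1, -1), (-5, -2).

Solutions (with |y| ≤ 45): (1, -1), (-5, -2).


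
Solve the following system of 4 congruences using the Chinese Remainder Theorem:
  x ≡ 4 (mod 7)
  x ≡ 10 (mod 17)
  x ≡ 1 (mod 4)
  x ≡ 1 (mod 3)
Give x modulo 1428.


Product of moduli M = 7 · 17 · 4 · 3 = 1428.
Merge one congruence at a time:
  Start: x ≡ 4 (mod 7).
  Combine with x ≡ 10 (mod 17); new modulus lcm = 119.
    Write x = 4 + 7·t and substitute into x ≡ 10 (mod 17): 7·t ≡ 10 − 4 = 6 (mod 17).
    The inverse of 7 mod 17 is 5 (since 7·5 = 35 = 2·17 + 1), so t ≡ 5·6 = 30 ≡ 13 (mod 17).
    Then x = 4 + 7·13 = 95, valid modulo lcm(7, 17) = 119: x ≡ 95 (mod 119).
  Combine with x ≡ 1 (mod 4); new modulus lcm = 476.
    Write x = 95 + 119·t and substitute into x ≡ 1 (mod 4): 119·t ≡ 1 − 95 = -94 (mod 4).
    Reduce coefficients mod 4: 3·t ≡ 2 (mod 4).
    The inverse of 3 mod 4 is 3 (since 3·3 = 9 = 2·4 + 1), so t ≡ 3·2 = 6 ≡ 2 (mod 4).
    Then x = 95 + 119·2 = 333, valid modulo lcm(119, 4) = 476: x ≡ 333 (mod 476).
  Combine with x ≡ 1 (mod 3); new modulus lcm = 1428.
    Write x = 333 + 476·t and substitute into x ≡ 1 (mod 3): 476·t ≡ 1 − 333 = -332 (mod 3).
    Reduce coefficients mod 3: 2·t ≡ 1 (mod 3).
    The inverse of 2 mod 3 is 2 (since 2·2 = 4 = 1·3 + 1), so t ≡ 2·1 = 2 ≡ 2 (mod 3).
    Then x = 333 + 476·2 = 1285, valid modulo lcm(476, 3) = 1428: x ≡ 1285 (mod 1428).
Verify against each original: 1285 mod 7 = 4, 1285 mod 17 = 10, 1285 mod 4 = 1, 1285 mod 3 = 1.

x ≡ 1285 (mod 1428).


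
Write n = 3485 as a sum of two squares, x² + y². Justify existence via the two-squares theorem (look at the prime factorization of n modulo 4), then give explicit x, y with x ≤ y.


Step 1: Factor n = 3485 = 5 · 17 · 41.
Step 2: Check the mod-4 condition on each prime factor: 5 ≡ 1 (mod 4), exponent 1; 17 ≡ 1 (mod 4), exponent 1; 41 ≡ 1 (mod 4), exponent 1.
All primes ≡ 3 (mod 4) appear to even exponent (or don't appear), so by the two-squares theorem n IS expressible as a sum of two squares.
Step 3: Build a representation. Here n = 5 · 17 · 41 is a product of primes ≡ 1 (mod 4). Each prime p ≡ 1 (mod 4) is itself a sum of two squares; find a² by testing p − a² for a perfect square:
  5: 5 − 1² = 4 = 2² ⇒ 5 = 1² + 2².
  17: 17 − 1² = 16 = 4² ⇒ 17 = 1² + 4².
  41: 41 − 1² = 40, 41 − 2² = 37, 41 − 3² = 32, 41 − 4² = 25 = 5² ⇒ 41 = 4² + 5².
  Combine using the Brahmagupta–Fibonacci identity (a² + b²)(c² + d²) = (ac − bd)² + (ad + bc)² = (ac + bd)² + (ad − bc)²:
  5 · 17 = 85: from (1² + 2²)(1² + 4²), take (1·1 − 2·4, 1·4 + 2·1) = (1 − 8, 4 + 2) = (-7, 6); dropping signs (only squares matter) gives (7, 6); check 7² + 6² = 49 + 36 = 85 ✓.
  85 · 41 = 3485: from (7² + 6²)(4² + 5²), take (7·4 − 6·5, 7·5 + 6·4) = (28 − 30, 35 + 24) = (-2, 59); dropping signs (only squares matter) gives (2, 59); check 2² + 59² = 4 + 3481 = 3485 ✓.
Step 4: Order so x ≤ y and verify: 2² + 59² = 4 + 3481 = 3485 = n. ✓

n = 3485 = 2² + 59² (one valid representation with x ≤ y).


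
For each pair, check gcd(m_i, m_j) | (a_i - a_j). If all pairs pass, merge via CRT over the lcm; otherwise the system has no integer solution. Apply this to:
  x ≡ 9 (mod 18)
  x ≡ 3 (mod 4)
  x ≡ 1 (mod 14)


Moduli 18, 4, 14 are not pairwise coprime, so CRT works modulo lcm(m_i) when all pairwise compatibility conditions hold.
Pairwise compatibility: gcd(m_i, m_j) must divide a_i - a_j for every pair.
Merge one congruence at a time:
  Start: x ≡ 9 (mod 18).
  Combine with x ≡ 3 (mod 4): gcd(18, 4) = 2; 3 - 9 = -6, which IS divisible by 2, so compatible.
    Write x = 9 + 18·t and substitute into x ≡ 3 (mod 4): 18·t ≡ 3 − 9 = -6 (mod 4).
    Divide the congruence (and modulus) by g = 2: 9·t ≡ -3 (mod 2).
    Reduce coefficients mod 2: 1·t ≡ 1 (mod 2).
    So t ≡ 1 (mod 2).
    Then x = 9 + 18·1 = 27, valid modulo lcm(18, 4) = 36: x ≡ 27 (mod 36).
  Combine with x ≡ 1 (mod 14): gcd(36, 14) = 2; 1 - 27 = -26, which IS divisible by 2, so compatible.
    Write x = 27 + 36·t and substitute into x ≡ 1 (mod 14): 36·t ≡ 1 − 27 = -26 (mod 14).
    Divide the congruence (and modulus) by g = 2: 18·t ≡ -13 (mod 7).
    Reduce coefficients mod 7: 4·t ≡ 1 (mod 7).
    The inverse of 4 mod 7 is 2 (since 4·2 = 8 = 1·7 + 1), so t ≡ 2·1 = 2 ≡ 2 (mod 7).
    Then x = 27 + 36·2 = 99, valid modulo lcm(36, 14) = 252: x ≡ 99 (mod 252).
Verify: 99 mod 18 = 9, 99 mod 4 = 3, 99 mod 14 = 1.

x ≡ 99 (mod 252).


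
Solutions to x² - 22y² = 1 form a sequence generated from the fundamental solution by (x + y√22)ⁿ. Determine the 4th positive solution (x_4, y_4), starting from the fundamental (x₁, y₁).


Step 1: Find the fundamental solution (x₁, y₁) of x² - 22y² = 1.
  Expand √22 as a continued fraction. a₀ = ⌊√22⌋ = 4; iterate m_{k+1} = d_k·a_k − m_k, d_{k+1} = (22 − m_{k+1}²)/d_k, a_{k+1} = ⌊(a₀ + m_{k+1})/d_{k+1}⌋ (starting m₀ = 0, d₀ = 1), with convergents p_k = a_k·p_{k-1} + p_{k-2}, q_k = a_k·q_{k-1} + q_{k-2} (p₋₁ = 1, q₋₁ = 0):
  k = 0: a₀ = 4; p₀/q₀ = 4/1; p₀² − 22·q₀² = 16 − 22 = -6.
  k = 1: m = 4, d = 6, a = ⌊(4 + 4)/6⌋ = 1; p/q = (1·4 + 1)/(1·1 + 0) = 5/1; p² − 22·q² = 25 − 22 = 3.
  k = 2: m = 2, d = 3, a = ⌊(4 + 2)/3⌋ = 2; p/q = (2·5 + 4)/(2·1 + 1) = 14/3; p² − 22·q² = 196 − 198 = -2.
  k = 3: m = 4, d = 2, a = ⌊(4 + 4)/2⌋ = 4; p/q = (4·14 + 5)/(4·3 + 1) = 61/13; p² − 22·q² = 3721 − 3718 = 3.
  k = 4: m = 4, d = 3, a = ⌊(4 + 4)/3⌋ = 2; p/q = (2·61 + 14)/(2·13 + 3) = 136/29; p² − 22·q² = 18496 − 18502 = -6.
  k = 5: m = 2, d = 6, a = ⌊(4 + 2)/6⌋ = 1; p/q = (1·136 + 61)/(1·29 + 13) = 197/42; p² − 22·q² = 38809 − 38808 = 1.
  The first convergent with p² − 22·q² = 1 gives the fundamental solution (x₁, y₁) = (197, 42).
Step 2: Apply the recurrence (x_{n+1}, y_{n+1}) = (x₁x_n + 22y₁y_n, x₁y_n + y₁x_n) repeatedly.
  From (x_1, y_1) = (197, 42): x_2 = 197·197 + 22·42·42 = 77617; y_2 = 197·42 + 42·197 = 16548.
  From (x_2, y_2) = (77617, 16548): x_3 = 197·77617 + 22·42·16548 = 30580901; y_3 = 197·16548 + 42·77617 = 6519870.
  From (x_3, y_3) = (30580901, 6519870): x_4 = 197·30580901 + 22·42·6519870 = 12048797377; y_4 = 197·6519870 + 42·30580901 = 2568812232.
Step 3: Verify x_4² - 22·y_4² = 145173518232002080129 - 145173518232002080128 = 1 (should be 1). ✓

(x_1, y_1) = (197, 42); (x_4, y_4) = (12048797377, 2568812232).


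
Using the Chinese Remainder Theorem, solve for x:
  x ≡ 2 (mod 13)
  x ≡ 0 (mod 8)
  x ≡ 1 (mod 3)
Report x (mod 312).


Moduli 13, 8, 3 are pairwise coprime; by CRT there is a unique solution modulo M = 13 · 8 · 3 = 312.
Solve pairwise, accumulating the modulus:
  Start with x ≡ 2 (mod 13).
  Combine with x ≡ 0 (mod 8): since gcd(13, 8) = 1, we get a unique residue mod 104.
    Write x = 2 + 13·t and substitute into x ≡ 0 (mod 8): 13·t ≡ 0 − 2 = -2 (mod 8).
    Reduce coefficients mod 8: 5·t ≡ 6 (mod 8).
    The inverse of 5 mod 8 is 5 (since 5·5 = 25 = 3·8 + 1), so t ≡ 5·6 = 30 ≡ 6 (mod 8).
    Then x = 2 + 13·6 = 80, valid modulo lcm(13, 8) = 104: x ≡ 80 (mod 104).
  Combine with x ≡ 1 (mod 3): since gcd(104, 3) = 1, we get a unique residue mod 312.
    Write x = 80 + 104·t and substitute into x ≡ 1 (mod 3): 104·t ≡ 1 − 80 = -79 (mod 3).
    Reduce coefficients mod 3: 2·t ≡ 2 (mod 3).
    The inverse of 2 mod 3 is 2 (since 2·2 = 4 = 1·3 + 1), so t ≡ 2·2 = 4 ≡ 1 (mod 3).
    Then x = 80 + 104·1 = 184, valid modulo lcm(104, 3) = 312: x ≡ 184 (mod 312).
Verify: 184 mod 13 = 2 ✓, 184 mod 8 = 0 ✓, 184 mod 3 = 1 ✓.

x ≡ 184 (mod 312).


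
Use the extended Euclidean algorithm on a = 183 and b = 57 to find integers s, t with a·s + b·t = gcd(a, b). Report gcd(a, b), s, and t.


Euclidean algorithm on (183, 57) — divide until remainder is 0:
  183 = 3 · 57 + 12
  57 = 4 · 12 + 9
  12 = 1 · 9 + 3
  9 = 3 · 3 + 0
gcd(183, 57) = 3.
Track Bezout coefficients alongside the remainders: start with r₀ = 183 = a·1 + b·0 (s = 1, t = 0) and r₁ = 57 = a·0 + b·1 (s = 0, t = 1); each new remainder r_{k+1} = r_{k-1} − q_k·r_k inherits s_{k+1} = s_{k-1} − q_k·s_k, t_{k+1} = t_{k-1} − q_k·t_k, so r_k = a·s_k + b·t_k at every step:
  q = 3: r = 12, s = 1 − 3·0 = 1, t = 0 − 3·1 = -3  (check: 183·1 + 57·(-3) = 12)
  q = 4: r = 9, s = 0 − 4·1 = -4, t = 1 − 4·(-3) = 13  (check: 183·(-4) + 57·13 = 9)
  q = 1: r = 3, s = 1 − 1·(-4) = 5, t = -3 − 1·13 = -16  (check: 183·5 + 57·(-16) = 3)
The row with r = 3 (the gcd) gives the Bezout coefficients s = 5, t = -16.
Result: 183 · (5) + 57 · (-16) = 3.

gcd(183, 57) = 3; s = 5, t = -16 (check: 183·5 + 57·(-16) = 3).


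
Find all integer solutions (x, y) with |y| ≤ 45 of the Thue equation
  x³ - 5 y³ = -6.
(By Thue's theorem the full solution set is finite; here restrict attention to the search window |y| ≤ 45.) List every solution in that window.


The equation is x³ - 5y³ = -6. For fixed y, x³ = 5·y³ − 6, so a solution requires the RHS to be a perfect cube.
Strategy: iterate y from -45 to 45, compute RHS = 5·y³ − 6, and check whether it is a (positive or negative) perfect cube.
Check small values of y:
  y = 0: RHS = -6 is not a perfect cube.
  y = 1: RHS = -1 = (-1)³ ⇒ x = -1 works.
  y = -1: RHS = -11 is not a perfect cube.
  y = 2: RHS = 34 is not a perfect cube.
  y = -2: RHS = -46 is not a perfect cube.
  y = 3: RHS = 129 is not a perfect cube.
  y = -3: RHS = -141 is not a perfect cube.
Continuing the search up to |y| = 45 finds no further solutions beyond those listed.
Collected solutions: (-1, 1).

Solutions (with |y| ≤ 45): (-1, 1).


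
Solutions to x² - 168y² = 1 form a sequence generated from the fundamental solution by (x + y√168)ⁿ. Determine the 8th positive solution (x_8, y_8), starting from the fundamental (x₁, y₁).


Step 1: Find the fundamental solution (x₁, y₁) of x² - 168y² = 1.
  Expand √168 as a continued fraction. a₀ = ⌊√168⌋ = 12; iterate m_{k+1} = d_k·a_k − m_k, d_{k+1} = (168 − m_{k+1}²)/d_k, a_{k+1} = ⌊(a₀ + m_{k+1})/d_{k+1}⌋ (starting m₀ = 0, d₀ = 1), with convergents p_k = a_k·p_{k-1} + p_{k-2}, q_k = a_k·q_{k-1} + q_{k-2} (p₋₁ = 1, q₋₁ = 0):
  k = 0: a₀ = 12; p₀/q₀ = 12/1; p₀² − 168·q₀² = 144 − 168 = -24.
  k = 1: m = 12, d = 24, a = ⌊(12 + 12)/24⌋ = 1; p/q = (1·12 + 1)/(1·1 + 0) = 13/1; p² − 168·q² = 169 − 168 = 1.
  The first convergent with p² − 168·q² = 1 gives the fundamental solution (x₁, y₁) = (13, 1).
Step 2: Apply the recurrence (x_{n+1}, y_{n+1}) = (x₁x_n + 168y₁y_n, x₁y_n + y₁x_n) repeatedly.
  From (x_1, y_1) = (13, 1): x_2 = 13·13 + 168·1·1 = 337; y_2 = 13·1 + 1·13 = 26.
  From (x_2, y_2) = (337, 26): x_3 = 13·337 + 168·1·26 = 8749; y_3 = 13·26 + 1·337 = 675.
  From (x_3, y_3) = (8749, 675): x_4 = 13·8749 + 168·1·675 = 227137; y_4 = 13·675 + 1·8749 = 17524.
  From (x_4, y_4) = (227137, 17524): x_5 = 13·227137 + 168·1·17524 = 5896813; y_5 = 13·17524 + 1·227137 = 454949.
  From (x_5, y_5) = (5896813, 454949): x_6 = 13·5896813 + 168·1·454949 = 153090001; y_6 = 13·454949 + 1·5896813 = 11811150.
  From (x_6, y_6) = (153090001, 11811150): x_7 = 13·153090001 + 168·1·11811150 = 3974443213; y_7 = 13·11811150 + 1·153090001 = 306634951.
  From (x_7, y_7) = (3974443213, 306634951): x_8 = 13·3974443213 + 168·1·306634951 = 103182433537; y_8 = 13·306634951 + 1·3974443213 = 7960697576.
Step 3: Verify x_8² - 168·y_8² = 10646614590617422330369 - 10646614590617422330368 = 1 (should be 1). ✓

(x_1, y_1) = (13, 1); (x_8, y_8) = (103182433537, 7960697576).


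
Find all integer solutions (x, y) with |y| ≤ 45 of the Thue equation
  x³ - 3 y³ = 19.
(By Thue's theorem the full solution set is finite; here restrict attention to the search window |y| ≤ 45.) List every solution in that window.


The equation is x³ - 3y³ = 19. For fixed y, x³ = 3·y³ + 19, so a solution requires the RHS to be a perfect cube.
Strategy: iterate y from -45 to 45, compute RHS = 3·y³ + 19, and check whether it is a (positive or negative) perfect cube.
Check small values of y:
  y = 0: RHS = 19 is not a perfect cube.
  y = 1: RHS = 22 is not a perfect cube.
  y = -1: RHS = 16 is not a perfect cube.
  y = 2: RHS = 43 is not a perfect cube.
  y = -2: RHS = -5 is not a perfect cube.
  y = 3: RHS = 100 is not a perfect cube.
  y = -3: RHS = -62 is not a perfect cube.
Continuing the search up to |y| = 45 finds no solutions either.
No (x, y) in the scanned range satisfies the equation.

No integer solutions with |y| ≤ 45.


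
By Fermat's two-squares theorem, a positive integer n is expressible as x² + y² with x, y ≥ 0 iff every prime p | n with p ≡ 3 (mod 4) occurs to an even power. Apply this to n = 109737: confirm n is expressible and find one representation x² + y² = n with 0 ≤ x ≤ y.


Step 1: Factor n = 109737 = 3^2 · 89 · 137.
Step 2: Check the mod-4 condition on each prime factor: 3 ≡ 3 (mod 4), exponent 2 (must be even); 89 ≡ 1 (mod 4), exponent 1; 137 ≡ 1 (mod 4), exponent 1.
All primes ≡ 3 (mod 4) appear to even exponent (or don't appear), so by the two-squares theorem n IS expressible as a sum of two squares.
Step 3: Build a representation. Group n = k² · m with k = 3 and m = 89 · 137 = 12193 (a product of primes ≡ 1 (mod 4)); a representation of m scales to one of n via (k·x)² + (k·y)² = k²(x² + y²). Each prime p ≡ 1 (mod 4) is itself a sum of two squares; find a² by testing p − a² for a perfect square:
  89: 89 − 1² = 88, 89 − 2² = 85, 89 − 3² = 80, 89 − 4² = 73, 89 − 5² = 64 = 8² ⇒ 89 = 5² + 8².
  137: 137 − 1² = 136, 137 − 2² = 133, 137 − 3² = 128, 137 − 4² = 121 = 11² ⇒ 137 = 4² + 11².
  Combine using the Brahmagupta–Fibonacci identity (a² + b²)(c² + d²) = (ac − bd)² + (ad + bc)² = (ac + bd)² + (ad − bc)²:
  89 · 137 = 12193: from (5² + 8²)(4² + 11²), take (5·4 − 8·11, 5·11 + 8·4) = (20 − 88, 55 + 32) = (-68, 87); dropping signs (only squares matter) gives (68, 87); check 68² + 87² = 4624 + 7569 = 12193 ✓.
  Scale by k = 3: (3·68, 3·87) = (204, 261).
Step 4: Order so x ≤ y and verify: 204² + 261² = 41616 + 68121 = 109737 = n. ✓

n = 109737 = 204² + 261² (one valid representation with x ≤ y).


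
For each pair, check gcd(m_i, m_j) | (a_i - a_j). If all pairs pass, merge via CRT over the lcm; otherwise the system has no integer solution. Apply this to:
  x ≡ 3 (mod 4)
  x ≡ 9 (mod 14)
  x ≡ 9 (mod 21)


Moduli 4, 14, 21 are not pairwise coprime, so CRT works modulo lcm(m_i) when all pairwise compatibility conditions hold.
Pairwise compatibility: gcd(m_i, m_j) must divide a_i - a_j for every pair.
Merge one congruence at a time:
  Start: x ≡ 3 (mod 4).
  Combine with x ≡ 9 (mod 14): gcd(4, 14) = 2; 9 - 3 = 6, which IS divisible by 2, so compatible.
    Write x = 3 + 4·t and substitute into x ≡ 9 (mod 14): 4·t ≡ 9 − 3 = 6 (mod 14).
    Divide the congruence (and modulus) by g = 2: 2·t ≡ 3 (mod 7).
    The inverse of 2 mod 7 is 4 (since 2·4 = 8 = 1·7 + 1), so t ≡ 4·3 = 12 ≡ 5 (mod 7).
    Then x = 3 + 4·5 = 23, valid modulo lcm(4, 14) = 28: x ≡ 23 (mod 28).
  Combine with x ≡ 9 (mod 21): gcd(28, 21) = 7; 9 - 23 = -14, which IS divisible by 7, so compatible.
    Write x = 23 + 28·t and substitute into x ≡ 9 (mod 21): 28·t ≡ 9 − 23 = -14 (mod 21).
    Divide the congruence (and modulus) by g = 7: 4·t ≡ -2 (mod 3).
    Reduce coefficients mod 3: 1·t ≡ 1 (mod 3).
    So t ≡ 1 (mod 3).
    Then x = 23 + 28·1 = 51, valid modulo lcm(28, 21) = 84: x ≡ 51 (mod 84).
Verify: 51 mod 4 = 3, 51 mod 14 = 9, 51 mod 21 = 9.

x ≡ 51 (mod 84).
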